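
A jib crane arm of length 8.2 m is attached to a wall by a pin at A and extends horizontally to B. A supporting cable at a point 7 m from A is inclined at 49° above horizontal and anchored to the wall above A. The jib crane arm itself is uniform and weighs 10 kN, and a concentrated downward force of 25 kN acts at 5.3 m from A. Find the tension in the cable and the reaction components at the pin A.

ΣM about A: T·sin49°·7 − 10·4.1 − 25·5.3 = 0 → T = 173.5/(7·0.75471) = 32.8414 ≈ 32.84 kN.
ΣF_x = 0: A_x − T·cos49° = 0 → A_x = 32.8414 × 0.656059 = 21.55 kN.
ΣF_y = 0: A_y + T·sin49° − 10 − 25 = 0 → A_y = 35 − 32.8414 × 0.75471 = 10.21 kN.

T = 32.84 kN, A_x = 21.55 kN, A_y = 10.21 kN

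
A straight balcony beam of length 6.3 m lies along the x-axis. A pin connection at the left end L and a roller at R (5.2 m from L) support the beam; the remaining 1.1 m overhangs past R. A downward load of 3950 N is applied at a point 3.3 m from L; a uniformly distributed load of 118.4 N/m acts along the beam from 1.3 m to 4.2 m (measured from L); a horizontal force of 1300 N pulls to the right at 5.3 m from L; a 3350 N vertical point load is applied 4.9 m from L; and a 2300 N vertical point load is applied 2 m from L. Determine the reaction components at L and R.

L_x = -1300 N, L_y = 3214 N, R_y = 6730 N

Resultant of the distributed load: 118.4 × 2.9 = 343.36 N at 2.75 m from L.
Moments about L: R_y·5.2 − 3950·3.3 − (118.4·2.9)·2.75 − 3350·4.9 − 2300·2 = 0 → R_y = 34994.24/5.2 = 6729.66 ≈ 6730 N.
ΣF_y = 0: L_y + 6729.66 − 3950 − 118.4·2.9 − 3350 − 2300 = 0 → L_y = 3214 N.
ΣF_x = 0: L_x + 1300 = 0 → L_x = -1300 N.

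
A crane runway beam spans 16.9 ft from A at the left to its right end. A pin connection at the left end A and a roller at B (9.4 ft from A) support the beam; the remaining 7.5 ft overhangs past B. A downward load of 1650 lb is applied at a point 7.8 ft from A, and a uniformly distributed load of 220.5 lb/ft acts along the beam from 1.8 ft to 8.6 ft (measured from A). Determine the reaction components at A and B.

A_x = 0, A_y = 950.8 lb, B_y = 2199 lb

Resultant of the distributed load: 220.5 × 6.8 = 1499.4 lb at 5.2 ft from A.
ΣM about A: B_y·9.4 − 1650·7.8 − (220.5·6.8)·5.2 = 0 → B_y = 20666.88/9.4 = 2198.6 ≈ 2199 lb.
ΣF_y = 0: A_y + 2198.6 − 1650 − 220.5·6.8 = 0 → A_y = 950.8 lb.
ΣF_x = 0: no horizontal applied forces, so A_x = 0.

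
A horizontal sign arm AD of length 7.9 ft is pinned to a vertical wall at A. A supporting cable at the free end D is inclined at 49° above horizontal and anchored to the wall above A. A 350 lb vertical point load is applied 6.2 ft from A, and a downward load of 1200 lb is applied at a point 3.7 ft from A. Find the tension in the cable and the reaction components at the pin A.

ΣM about A: T·sin49°·7.9 − 350·6.2 − 1200·3.7 = 0 → T = 6610/(7.9·0.75471) = 1108.65 ≈ 1109 lb.
ΣF_x = 0: A_x − T·cos49° = 0 → A_x = 1108.65 × 0.656059 = 727.3 lb.
ΣF_y = 0: A_y + T·sin49° − 350 − 1200 = 0 → A_y = 1550 − 1108.65 × 0.75471 = 713.3 lb.

T = 1109 lb, A_x = 727.3 lb, A_y = 713.3 lb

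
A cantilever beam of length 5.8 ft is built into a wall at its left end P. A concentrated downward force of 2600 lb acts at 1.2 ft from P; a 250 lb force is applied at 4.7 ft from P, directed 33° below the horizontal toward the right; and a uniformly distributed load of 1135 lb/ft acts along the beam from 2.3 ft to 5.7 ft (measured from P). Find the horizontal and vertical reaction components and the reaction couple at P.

P_x = -209.7 lb, P_y = 6595 lb, M_P = 19200 lb·ft

Resultant of the distributed load: 1135 × 3.4 = 3859 lb at 4 ft from P.
ΣF_x = 0: P_x + 250·cos33° = 0 → P_x = -209.7 lb.
ΣF_y = 0: P_y − 2600 − 250·sin33° − 1135·3.4 = 0 → P_y = 6595 lb.
ΣM about P: M_P − 2600·1.2 − 250·sin33°·4.7 − (1135·3.4)·4 = 0 → M_P = 19200 lb·ft.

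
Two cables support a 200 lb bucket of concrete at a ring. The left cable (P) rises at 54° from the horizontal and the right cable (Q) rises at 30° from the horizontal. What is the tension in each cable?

ΣF_x = 0: −T_P·cos54° + T_Q·cos30° = 0 → T_Q = 0.678716·T_P.
ΣF_y = 0: T_P·sin54° + T_Q·sin30° = 200.
Substitute: T_P·(0.809017 + 0.678716·0.5) = 200 → T_P = 174.159 ≈ 174.2 lb.
Then T_Q = 0.678716 × 174.159 = 118.2 lb.

T_P = 174.2 lb, T_Q = 118.2 lb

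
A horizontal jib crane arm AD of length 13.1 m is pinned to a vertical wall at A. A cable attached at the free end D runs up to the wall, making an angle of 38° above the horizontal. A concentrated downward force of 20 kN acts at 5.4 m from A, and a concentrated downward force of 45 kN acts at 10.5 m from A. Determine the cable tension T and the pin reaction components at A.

T = 71.98 kN, A_x = 56.72 kN, A_y = 20.69 kN

ΣM about A: T·sin38°·13.1 − 20·5.4 − 45·10.5 = 0 → T = 580.5/(13.1·0.615661) = 71.9763 ≈ 71.98 kN.
ΣF_x = 0: A_x − T·cos38° = 0 → A_x = 71.9763 × 0.788011 = 56.72 kN.
ΣF_y = 0: A_y + T·sin38° − 20 − 45 = 0 → A_y = 65 − 71.9763 × 0.615661 = 20.69 kN.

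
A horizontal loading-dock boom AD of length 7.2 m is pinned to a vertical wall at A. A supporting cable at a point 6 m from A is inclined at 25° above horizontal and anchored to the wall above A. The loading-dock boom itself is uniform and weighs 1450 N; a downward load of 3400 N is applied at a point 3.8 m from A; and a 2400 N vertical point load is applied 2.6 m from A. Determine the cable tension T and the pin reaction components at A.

T = 9615 N, A_x = 8714 N, A_y = 3187 N

ΣM about A: T·sin25°·6 − 1450·3.6 − 3400·3.8 − 2400·2.6 = 0 → T = 24380/(6·0.422618) = 9614.67 ≈ 9615 N.
ΣF_x = 0: A_x − T·cos25° = 0 → A_x = 9614.67 × 0.906308 = 8714 N.
ΣF_y = 0: A_y + T·sin25° − 1450 − 3400 − 2400 = 0 → A_y = 7250 − 9614.67 × 0.422618 = 3187 N.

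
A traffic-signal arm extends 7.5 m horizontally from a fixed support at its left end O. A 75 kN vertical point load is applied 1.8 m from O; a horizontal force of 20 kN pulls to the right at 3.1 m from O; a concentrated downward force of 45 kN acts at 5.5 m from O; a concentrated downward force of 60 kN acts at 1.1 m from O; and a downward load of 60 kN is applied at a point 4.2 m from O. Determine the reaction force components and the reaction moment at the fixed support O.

O_x = -20.00 kN, O_y = 240.0 kN, M_O = 700.5 kN·m

ΣF_x = 0: O_x + 20 = 0 → O_x = -20.00 kN.
ΣF_y = 0: O_y − 75 − 45 − 60 − 60 = 0 → O_y = 240.0 kN.
ΣM about O: M_O − 75·1.8 − 45·5.5 − 60·1.1 − 60·4.2 = 0 → M_O = 700.5 kN·m.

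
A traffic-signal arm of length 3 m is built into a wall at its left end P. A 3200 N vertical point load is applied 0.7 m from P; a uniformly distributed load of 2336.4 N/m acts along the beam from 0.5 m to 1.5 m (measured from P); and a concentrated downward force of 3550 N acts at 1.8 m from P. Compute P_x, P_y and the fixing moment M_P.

Resultant of the distributed load: 2336.4 × 1 = 2336.4 N at 1 m from P.
ΣF_x = 0: P_x = 0.
ΣF_y = 0: P_y − 3200 − 2336.4·1 − 3550 = 0 → P_y = 9086 N.
ΣM about P: M_P − 3200·0.7 − (2336.4·1)·1 − 3550·1.8 = 0 → M_P = 10970 N·m.

P_x = 0, P_y = 9086 N, M_P = 10970 N·m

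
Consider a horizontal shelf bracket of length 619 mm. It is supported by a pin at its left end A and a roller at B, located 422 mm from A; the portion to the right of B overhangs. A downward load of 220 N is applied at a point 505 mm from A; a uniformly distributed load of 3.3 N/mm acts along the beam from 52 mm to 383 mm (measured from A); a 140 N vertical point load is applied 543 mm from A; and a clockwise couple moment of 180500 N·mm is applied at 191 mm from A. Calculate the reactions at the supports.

Resultant of the distributed load: 3.3 × 331 = 1092.3 N at 217.5 mm from A.
ΣM about A: B_y·422 − 220·505 − (3.3·331)·217.5 − 140·543 − 180500 = 0 → B_y = 605195.25/422 = 1434.11 ≈ 1434 N.
ΣF_y = 0: A_y + 1434.11 − 220 − 3.3·331 − 140 = 0 → A_y = 18.19 N.
ΣF_x = 0: no horizontal applied forces, so A_x = 0.

A_x = 0, A_y = 18.19 N, B_y = 1434 N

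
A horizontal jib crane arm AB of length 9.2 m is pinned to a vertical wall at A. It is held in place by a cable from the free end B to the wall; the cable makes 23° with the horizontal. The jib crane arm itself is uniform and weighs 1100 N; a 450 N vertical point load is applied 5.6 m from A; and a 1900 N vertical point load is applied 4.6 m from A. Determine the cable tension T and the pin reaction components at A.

ΣM about A: T·sin23°·9.2 − 1100·4.6 − 450·5.6 − 1900·4.6 = 0 → T = 16320/(9.2·0.390731) = 4539.99 ≈ 4540 N.
ΣF_x = 0: A_x − T·cos23° = 0 → A_x = 4539.99 × 0.920505 = 4179 N.
ΣF_y = 0: A_y + T·sin23° − 1100 − 450 − 1900 = 0 → A_y = 3450 − 4539.99 × 0.390731 = 1676 N.

T = 4540 N, A_x = 4179 N, A_y = 1676 N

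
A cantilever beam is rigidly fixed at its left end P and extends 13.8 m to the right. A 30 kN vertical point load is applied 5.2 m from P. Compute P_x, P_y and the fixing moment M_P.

ΣF_x = 0: P_x = 0.
ΣF_y = 0: P_y − 30 = 0 → P_y = 30.00 kN.
ΣM about P: M_P − 30·5.2 = 0 → M_P = 156.0 kN·m.

P_x = 0, P_y = 30.00 kN, M_P = 156.0 kN·m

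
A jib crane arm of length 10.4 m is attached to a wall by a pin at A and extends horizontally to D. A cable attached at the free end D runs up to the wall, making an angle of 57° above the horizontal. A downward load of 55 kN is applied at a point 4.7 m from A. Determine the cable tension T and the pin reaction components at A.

T = 29.64 kN, A_x = 16.14 kN, A_y = 30.14 kN

ΣM about A: T·sin57°·10.4 − 55·4.7 = 0 → T = 258.5/(10.4·0.838671) = 29.6371 ≈ 29.64 kN.
ΣF_x = 0: A_x − T·cos57° = 0 → A_x = 29.6371 × 0.544639 = 16.14 kN.
ΣF_y = 0: A_y + T·sin57° − 55 = 0 → A_y = 55 − 29.6371 × 0.838671 = 30.14 kN.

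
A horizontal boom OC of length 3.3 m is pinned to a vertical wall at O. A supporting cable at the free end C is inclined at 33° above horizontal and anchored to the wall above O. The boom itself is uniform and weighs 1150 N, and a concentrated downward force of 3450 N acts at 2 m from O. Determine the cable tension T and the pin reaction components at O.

T = 4895 N, O_x = 4105 N, O_y = 1934 N

ΣM about O: T·sin33°·3.3 − 1150·1.65 − 3450·2 = 0 → T = 8797.5/(3.3·0.544639) = 4894.82 ≈ 4895 N.
ΣF_x = 0: O_x − T·cos33° = 0 → O_x = 4894.82 × 0.838671 = 4105 N.
ΣF_y = 0: O_y + T·sin33° − 1150 − 3450 = 0 → O_y = 4600 − 4894.82 × 0.544639 = 1934 N.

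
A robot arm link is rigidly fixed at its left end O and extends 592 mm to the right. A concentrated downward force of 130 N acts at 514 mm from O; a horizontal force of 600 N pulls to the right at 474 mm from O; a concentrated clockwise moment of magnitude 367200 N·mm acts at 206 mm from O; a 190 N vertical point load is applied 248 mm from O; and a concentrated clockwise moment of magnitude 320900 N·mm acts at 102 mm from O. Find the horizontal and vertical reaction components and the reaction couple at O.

O_x = -600.0 N, O_y = 320.0 N, M_O = 802000 N·mm

ΣF_x = 0: O_x + 600 = 0 → O_x = -600.0 N.
ΣF_y = 0: O_y − 130 − 190 = 0 → O_y = 320.0 N.
ΣM about O: M_O − 130·514 − 367200 − 190·248 − 320900 = 0 → M_O = 802000 N·mm.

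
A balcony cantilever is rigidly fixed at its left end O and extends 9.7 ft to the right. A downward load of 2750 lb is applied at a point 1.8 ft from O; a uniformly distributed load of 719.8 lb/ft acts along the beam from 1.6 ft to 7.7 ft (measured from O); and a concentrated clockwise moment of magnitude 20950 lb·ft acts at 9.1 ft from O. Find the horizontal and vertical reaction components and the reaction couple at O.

O_x = 0, O_y = 7141 lb, M_O = 46320 lb·ft

Resultant of the distributed load: 719.8 × 6.1 = 4390.78 lb at 4.65 ft from O.
ΣF_x = 0: O_x = 0.
ΣF_y = 0: O_y − 2750 − 719.8·6.1 = 0 → O_y = 7141 lb.
ΣM about O: M_O − 2750·1.8 − (719.8·6.1)·4.65 − 20950 = 0 → M_O = 46320 lb·ft.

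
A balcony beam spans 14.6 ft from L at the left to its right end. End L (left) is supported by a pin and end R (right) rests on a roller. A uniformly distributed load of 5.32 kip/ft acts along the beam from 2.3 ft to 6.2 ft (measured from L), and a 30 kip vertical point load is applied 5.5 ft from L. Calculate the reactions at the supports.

Resultant of the distributed load: 5.32 × 3.9 = 20.748 kip at 4.25 ft from L.
Moments about L: R_y·14.6 − (5.32·3.9)·4.25 − 30·5.5 = 0 → R_y = 253.179/14.6 = 17.341 ≈ 17.34 kip.
ΣF_y = 0: L_y + 17.341 − 5.32·3.9 − 30 = 0 → L_y = 33.41 kip.
ΣF_x = 0: no horizontal applied forces, so L_x = 0.

L_x = 0, L_y = 33.41 kip, R_y = 17.34 kip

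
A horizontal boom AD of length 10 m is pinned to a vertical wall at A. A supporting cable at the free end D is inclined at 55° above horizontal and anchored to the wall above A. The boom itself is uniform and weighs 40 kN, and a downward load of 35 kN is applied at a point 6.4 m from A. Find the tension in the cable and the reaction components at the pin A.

T = 51.76 kN, A_x = 29.69 kN, A_y = 32.60 kN

ΣM about A: T·sin55°·10 − 40·5 − 35·6.4 = 0 → T = 424/(10·0.819152) = 51.7608 ≈ 51.76 kN.
ΣF_x = 0: A_x − T·cos55° = 0 → A_x = 51.7608 × 0.573576 = 29.69 kN.
ΣF_y = 0: A_y + T·sin55° − 40 − 35 = 0 → A_y = 75 − 51.7608 × 0.819152 = 32.60 kN.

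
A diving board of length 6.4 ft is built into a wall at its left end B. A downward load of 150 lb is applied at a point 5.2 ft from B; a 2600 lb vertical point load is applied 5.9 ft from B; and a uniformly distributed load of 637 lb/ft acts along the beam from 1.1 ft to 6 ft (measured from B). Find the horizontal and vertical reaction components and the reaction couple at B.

B_x = 0, B_y = 5871 lb, M_B = 27200 lb·ft

Resultant of the distributed load: 637 × 4.9 = 3121.3 lb at 3.55 ft from B.
ΣF_x = 0: B_x = 0.
ΣF_y = 0: B_y − 150 − 2600 − 637·4.9 = 0 → B_y = 5871 lb.
ΣM about B: M_B − 150·5.2 − 2600·5.9 − (637·4.9)·3.55 = 0 → M_B = 27200 lb·ft.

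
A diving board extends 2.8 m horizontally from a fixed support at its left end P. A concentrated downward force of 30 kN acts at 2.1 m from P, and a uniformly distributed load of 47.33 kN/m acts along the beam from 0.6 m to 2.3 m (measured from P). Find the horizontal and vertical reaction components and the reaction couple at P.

Resultant of the distributed load: 47.33 × 1.7 = 80.461 kN at 1.45 m from P.
ΣF_x = 0: P_x = 0.
ΣF_y = 0: P_y − 30 − 47.33·1.7 = 0 → P_y = 110.5 kN.
ΣM about P: M_P − 30·2.1 − (47.33·1.7)·1.45 = 0 → M_P = 179.7 kN·m.

P_x = 0, P_y = 110.5 kN, M_P = 179.7 kN·m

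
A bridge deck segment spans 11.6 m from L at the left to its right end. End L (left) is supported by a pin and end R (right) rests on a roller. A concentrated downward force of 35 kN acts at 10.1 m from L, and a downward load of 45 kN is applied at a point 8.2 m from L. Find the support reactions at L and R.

ΣM about L: R_y·11.6 − 35·10.1 − 45·8.2 = 0 → R_y = 722.5/11.6 = 62.2845 ≈ 62.28 kN.
ΣF_y = 0: L_y + 62.2845 − 35 − 45 = 0 → L_y = 17.72 kN.
ΣF_x = 0: no horizontal applied forces, so L_x = 0.

L_x = 0, L_y = 17.72 kN, R_y = 62.28 kN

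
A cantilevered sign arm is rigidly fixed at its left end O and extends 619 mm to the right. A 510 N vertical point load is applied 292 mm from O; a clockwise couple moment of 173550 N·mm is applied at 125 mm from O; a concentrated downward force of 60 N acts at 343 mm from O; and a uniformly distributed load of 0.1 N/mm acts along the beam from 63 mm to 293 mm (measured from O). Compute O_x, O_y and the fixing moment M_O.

O_x = 0, O_y = 593.0 N, M_O = 347100 N·mm

Resultant of the distributed load: 0.1 × 230 = 23 N at 178 mm from O.
ΣF_x = 0: O_x = 0.
ΣF_y = 0: O_y − 510 − 60 − 0.1·230 = 0 → O_y = 593.0 N.
ΣM about O: M_O − 510·292 − 173550 − 60·343 − (0.1·230)·178 = 0 → M_O = 347100 N·mm.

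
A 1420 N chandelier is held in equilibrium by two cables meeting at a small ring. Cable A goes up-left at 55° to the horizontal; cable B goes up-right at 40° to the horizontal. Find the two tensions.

T_A = 1092 N, T_B = 817.6 N

ΣF_x = 0: −T_A·cos55° + T_B·cos40° = 0 → T_B = 0.748751·T_A.
ΣF_y = 0: T_A·sin55° + T_B·sin40° = 1420.
Substitute: T_A·(0.819152 + 0.748751·0.642788) = 1420 → T_A = 1091.94 ≈ 1092 N.
Then T_B = 0.748751 × 1091.94 = 817.6 N.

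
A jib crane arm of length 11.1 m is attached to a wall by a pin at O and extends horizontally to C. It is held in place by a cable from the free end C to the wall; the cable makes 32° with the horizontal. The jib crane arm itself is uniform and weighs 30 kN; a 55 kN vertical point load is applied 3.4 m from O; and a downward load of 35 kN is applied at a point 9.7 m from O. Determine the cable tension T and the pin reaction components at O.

ΣM about O: T·sin32°·11.1 − 30·5.55 − 55·3.4 − 35·9.7 = 0 → T = 693/(11.1·0.529919) = 117.815 ≈ 117.8 kN.
ΣF_x = 0: O_x − T·cos32° = 0 → O_x = 117.815 × 0.848048 = 99.91 kN.
ΣF_y = 0: O_y + T·sin32° − 30 − 55 − 35 = 0 → O_y = 120 − 117.815 × 0.529919 = 57.57 kN.

T = 117.8 kN, O_x = 99.91 kN, O_y = 57.57 kN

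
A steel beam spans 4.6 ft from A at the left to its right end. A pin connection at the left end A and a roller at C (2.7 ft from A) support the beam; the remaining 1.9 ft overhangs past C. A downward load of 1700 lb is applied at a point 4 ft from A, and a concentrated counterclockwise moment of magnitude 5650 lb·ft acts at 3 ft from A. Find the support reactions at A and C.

Taking moments about A: C_y·2.7 − 1700·4 + 5650 = 0 → C_y = 1150/2.7 = 425.926 ≈ 425.9 lb.
ΣF_y = 0: A_y + 425.926 − 1700 = 0 → A_y = 1274 lb.
ΣF_x = 0: no horizontal applied forces, so A_x = 0.

A_x = 0, A_y = 1274 lb, C_y = 425.9 lb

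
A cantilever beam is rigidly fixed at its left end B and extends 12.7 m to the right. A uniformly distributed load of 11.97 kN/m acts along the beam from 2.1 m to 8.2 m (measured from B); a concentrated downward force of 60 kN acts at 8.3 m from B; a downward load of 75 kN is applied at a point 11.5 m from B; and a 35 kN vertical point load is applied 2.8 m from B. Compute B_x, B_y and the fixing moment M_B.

B_x = 0, B_y = 243.0 kN, M_B = 1835 kN·m

Resultant of the distributed load: 11.97 × 6.1 = 73.017 kN at 5.15 m from B.
ΣF_x = 0: B_x = 0.
ΣF_y = 0: B_y − 11.97·6.1 − 60 − 75 − 35 = 0 → B_y = 243.0 kN.
ΣM about B: M_B − (11.97·6.1)·5.15 − 60·8.3 − 75·11.5 − 35·2.8 = 0 → M_B = 1835 kN·m.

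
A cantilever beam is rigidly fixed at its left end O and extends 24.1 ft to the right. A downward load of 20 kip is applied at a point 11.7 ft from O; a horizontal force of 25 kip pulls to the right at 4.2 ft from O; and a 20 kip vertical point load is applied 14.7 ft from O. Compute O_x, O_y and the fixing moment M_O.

ΣF_x = 0: O_x + 25 = 0 → O_x = -25.00 kip.
ΣF_y = 0: O_y − 20 − 20 = 0 → O_y = 40.00 kip.
ΣM about O: M_O − 20·11.7 − 20·14.7 = 0 → M_O = 528.0 kip·ft.

O_x = -25.00 kip, O_y = 40.00 kip, M_O = 528.0 kip·ft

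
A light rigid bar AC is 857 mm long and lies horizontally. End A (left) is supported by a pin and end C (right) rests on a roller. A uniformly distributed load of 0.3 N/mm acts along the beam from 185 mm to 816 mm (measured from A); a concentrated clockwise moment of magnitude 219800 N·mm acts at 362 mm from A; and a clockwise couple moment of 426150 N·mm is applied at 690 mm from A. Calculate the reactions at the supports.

Resultant of the distributed load: 0.3 × 631 = 189.3 N at 500.5 mm from A.
Moments about A: C_y·857 − (0.3·631)·500.5 − 219800 − 426150 = 0 → C_y = 740694.65/857 = 864.288 ≈ 864.3 N.
ΣF_y = 0: A_y + 864.288 − 0.3·631 = 0 → A_y = -675.0 N.
ΣF_x = 0: no horizontal applied forces, so A_x = 0.

A_x = 0, A_y = -675.0 N, C_y = 864.3 N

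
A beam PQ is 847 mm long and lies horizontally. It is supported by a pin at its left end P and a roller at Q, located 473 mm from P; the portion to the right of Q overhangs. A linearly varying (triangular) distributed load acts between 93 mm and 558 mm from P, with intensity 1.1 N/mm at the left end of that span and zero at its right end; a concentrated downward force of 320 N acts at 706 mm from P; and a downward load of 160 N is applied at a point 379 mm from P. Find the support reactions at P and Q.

P_x = 0, P_y = -4.178 N, Q_y = 739.9 N

Resultant of the triangular load: ½ × 1.1 × 465 = 255.75 N, acting at 248 mm from P (one-third of the span from the peak).
Moments about P: Q_y·473 − (½·1.1·465)·248 − 320·706 − 160·379 = 0 → Q_y = 349986/473 = 739.928 ≈ 739.9 N.
ΣF_y = 0: P_y + 739.928 − ½·1.1·465 − 320 − 160 = 0 → P_y = -4.178 N.
ΣF_x = 0: no horizontal applied forces, so P_x = 0.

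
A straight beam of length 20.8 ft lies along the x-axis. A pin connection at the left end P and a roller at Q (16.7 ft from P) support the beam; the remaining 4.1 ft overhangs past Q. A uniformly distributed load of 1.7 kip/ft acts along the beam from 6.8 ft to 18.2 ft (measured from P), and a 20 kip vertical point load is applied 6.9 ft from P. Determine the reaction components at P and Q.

P_x = 0, P_y = 16.61 kip, Q_y = 22.77 kip

Resultant of the distributed load: 1.7 × 11.4 = 19.38 kip at 12.5 ft from P.
ΣM about P: Q_y·16.7 − (1.7·11.4)·12.5 − 20·6.9 = 0 → Q_y = 380.25/16.7 = 22.7695 ≈ 22.77 kip.
ΣF_y = 0: P_y + 22.7695 − 1.7·11.4 − 20 = 0 → P_y = 16.61 kip.
ΣF_x = 0: no horizontal applied forces, so P_x = 0.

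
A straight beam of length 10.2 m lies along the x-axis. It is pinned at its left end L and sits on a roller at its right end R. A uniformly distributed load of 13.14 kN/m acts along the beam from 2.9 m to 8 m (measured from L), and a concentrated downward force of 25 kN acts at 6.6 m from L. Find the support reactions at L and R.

L_x = 0, L_y = 40.03 kN, R_y = 51.98 kN

Resultant of the distributed load: 13.14 × 5.1 = 67.014 kN at 5.45 m from L.
Moments about L: R_y·10.2 − (13.14·5.1)·5.45 − 25·6.6 = 0 → R_y = 530.2263/10.2 = 51.983 ≈ 51.98 kN.
ΣF_y = 0: L_y + 51.983 − 13.14·5.1 − 25 = 0 → L_y = 40.03 kN.
ΣF_x = 0: no horizontal applied forces, so L_x = 0.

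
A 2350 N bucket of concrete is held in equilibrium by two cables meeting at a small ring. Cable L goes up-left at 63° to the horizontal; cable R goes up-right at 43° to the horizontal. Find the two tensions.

T_L = 1788 N, T_R = 1110 N

ΣF_x = 0: −T_L·cos63° + T_R·cos43° = 0 → T_R = 0.620754·T_L.
ΣF_y = 0: T_L·sin63° + T_R·sin43° = 2350.
Substitute: T_L·(0.891007 + 0.620754·0.681998) = 2350 → T_L = 1787.94 ≈ 1788 N.
Then T_R = 0.620754 × 1787.94 = 1110 N.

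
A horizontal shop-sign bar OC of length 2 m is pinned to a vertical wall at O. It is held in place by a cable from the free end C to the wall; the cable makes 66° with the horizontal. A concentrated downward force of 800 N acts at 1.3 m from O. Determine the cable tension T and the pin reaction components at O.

T = 569.2 N, O_x = 231.5 N, O_y = 280.0 N

ΣM about O: T·sin66°·2 − 800·1.3 = 0 → T = 1040/(2·0.913545) = 569.211 ≈ 569.2 N.
ΣF_x = 0: O_x − T·cos66° = 0 → O_x = 569.211 × 0.406737 = 231.5 N.
ΣF_y = 0: O_y + T·sin66° − 800 = 0 → O_y = 800 − 569.211 × 0.913545 = 280.0 N.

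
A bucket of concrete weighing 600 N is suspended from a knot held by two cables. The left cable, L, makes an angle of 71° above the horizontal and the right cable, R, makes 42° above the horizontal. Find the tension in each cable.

ΣF_x = 0: −T_L·cos71° + T_R·cos42° = 0 → T_R = 0.438095·T_L.
ΣF_y = 0: T_L·sin71° + T_R·sin42° = 600.
Substitute: T_L·(0.945519 + 0.438095·0.669131) = 600 → T_L = 484.394 ≈ 484.4 N.
Then T_R = 0.438095 × 484.394 = 212.2 N.

T_L = 484.4 N, T_R = 212.2 N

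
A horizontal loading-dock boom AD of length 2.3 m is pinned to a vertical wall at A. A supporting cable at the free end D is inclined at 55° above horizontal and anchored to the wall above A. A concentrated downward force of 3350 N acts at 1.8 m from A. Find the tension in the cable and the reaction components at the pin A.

ΣM about A: T·sin55°·2.3 − 3350·1.8 = 0 → T = 6030/(2.3·0.819152) = 3200.55 ≈ 3201 N.
ΣF_x = 0: A_x − T·cos55° = 0 → A_x = 3200.55 × 0.573576 = 1836 N.
ΣF_y = 0: A_y + T·sin55° − 3350 = 0 → A_y = 3350 − 3200.55 × 0.819152 = 728.3 N.

T = 3201 N, A_x = 1836 N, A_y = 728.3 N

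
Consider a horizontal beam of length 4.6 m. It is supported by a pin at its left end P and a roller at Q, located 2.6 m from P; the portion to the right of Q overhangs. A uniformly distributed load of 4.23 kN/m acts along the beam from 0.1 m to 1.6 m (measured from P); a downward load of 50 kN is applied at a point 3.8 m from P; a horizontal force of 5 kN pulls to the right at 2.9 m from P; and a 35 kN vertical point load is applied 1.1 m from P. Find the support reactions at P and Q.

Resultant of the distributed load: 4.23 × 1.5 = 6.345 kN at 0.85 m from P.
Moments about P: Q_y·2.6 − (4.23·1.5)·0.85 − 50·3.8 − 35·1.1 = 0 → Q_y = 233.89325/2.6 = 89.9589 ≈ 89.96 kN.
ΣF_y = 0: P_y + 89.9589 − 4.23·1.5 − 50 − 35 = 0 → P_y = 1.386 kN.
ΣF_x = 0: P_x + 5 = 0 → P_x = -5.000 kN.

P_x = -5.000 kN, P_y = 1.386 kN, Q_y = 89.96 kN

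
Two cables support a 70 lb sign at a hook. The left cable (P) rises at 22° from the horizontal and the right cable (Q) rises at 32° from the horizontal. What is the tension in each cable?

T_P = 73.38 lb, T_Q = 80.22 lb

ΣF_x = 0: −T_P·cos22° + T_Q·cos32° = 0 → T_Q = 1.09332·T_P.
ΣF_y = 0: T_P·sin22° + T_Q·sin32° = 70.
Substitute: T_P·(0.374607 + 1.09332·0.529919) = 70 → T_P = 73.377 ≈ 73.38 lb.
Then T_Q = 1.09332 × 73.377 = 80.22 lb.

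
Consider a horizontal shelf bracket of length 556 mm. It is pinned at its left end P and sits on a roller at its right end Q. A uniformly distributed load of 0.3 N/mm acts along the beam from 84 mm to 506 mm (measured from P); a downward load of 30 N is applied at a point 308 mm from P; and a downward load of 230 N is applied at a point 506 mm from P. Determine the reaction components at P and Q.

P_x = 0, P_y = 93.49 N, Q_y = 293.1 N

Resultant of the distributed load: 0.3 × 422 = 126.6 N at 295 mm from P.
ΣM about P: Q_y·556 − (0.3·422)·295 − 30·308 − 230·506 = 0 → Q_y = 162967/556 = 293.106 ≈ 293.1 N.
ΣF_y = 0: P_y + 293.106 − 0.3·422 − 30 − 230 = 0 → P_y = 93.49 N.
ΣF_x = 0: no horizontal applied forces, so P_x = 0.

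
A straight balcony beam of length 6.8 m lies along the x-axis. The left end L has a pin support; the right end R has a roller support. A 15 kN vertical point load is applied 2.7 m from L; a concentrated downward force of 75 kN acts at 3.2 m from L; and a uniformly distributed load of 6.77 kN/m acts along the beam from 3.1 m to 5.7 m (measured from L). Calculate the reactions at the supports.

L_x = 0, L_y = 54.96 kN, R_y = 52.64 kN

Resultant of the distributed load: 6.77 × 2.6 = 17.602 kN at 4.4 m from L.
Moments about L: R_y·6.8 − 15·2.7 − 75·3.2 − (6.77·2.6)·4.4 = 0 → R_y = 357.9488/6.8 = 52.6395 ≈ 52.64 kN.
ΣF_y = 0: L_y + 52.6395 − 15 − 75 − 6.77·2.6 = 0 → L_y = 54.96 kN.
ΣF_x = 0: no horizontal applied forces, so L_x = 0.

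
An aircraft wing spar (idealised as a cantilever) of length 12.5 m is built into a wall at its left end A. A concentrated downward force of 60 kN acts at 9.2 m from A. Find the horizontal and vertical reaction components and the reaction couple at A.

ΣF_x = 0: A_x = 0.
ΣF_y = 0: A_y − 60 = 0 → A_y = 60.00 kN.
ΣM about A: M_A − 60·9.2 = 0 → M_A = 552.0 kN·m.

A_x = 0, A_y = 60.00 kN, M_A = 552.0 kN·m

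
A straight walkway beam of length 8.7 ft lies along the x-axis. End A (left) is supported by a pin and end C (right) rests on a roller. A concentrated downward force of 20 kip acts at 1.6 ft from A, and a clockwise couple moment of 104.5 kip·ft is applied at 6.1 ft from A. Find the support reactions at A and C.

A_x = 0, A_y = 4.310 kip, C_y = 15.69 kip

ΣM about A: C_y·8.7 − 20·1.6 − 104.5 = 0 → C_y = 136.5/8.7 = 15.6897 ≈ 15.69 kip.
ΣF_y = 0: A_y + 15.6897 − 20 = 0 → A_y = 4.310 kip.
ΣF_x = 0: no horizontal applied forces, so A_x = 0.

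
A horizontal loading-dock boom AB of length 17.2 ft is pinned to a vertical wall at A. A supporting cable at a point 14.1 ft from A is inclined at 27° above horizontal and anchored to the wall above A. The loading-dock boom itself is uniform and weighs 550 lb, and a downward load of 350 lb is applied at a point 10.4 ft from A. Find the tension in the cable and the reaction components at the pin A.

T = 1308 lb, A_x = 1165 lb, A_y = 306.4 lb

ΣM about A: T·sin27°·14.1 − 550·8.6 − 350·10.4 = 0 → T = 8370/(14.1·0.45399) = 1307.56 ≈ 1308 lb.
ΣF_x = 0: A_x − T·cos27° = 0 → A_x = 1307.56 × 0.891007 = 1165 lb.
ΣF_y = 0: A_y + T·sin27° − 550 − 350 = 0 → A_y = 900 − 1307.56 × 0.45399 = 306.4 lb.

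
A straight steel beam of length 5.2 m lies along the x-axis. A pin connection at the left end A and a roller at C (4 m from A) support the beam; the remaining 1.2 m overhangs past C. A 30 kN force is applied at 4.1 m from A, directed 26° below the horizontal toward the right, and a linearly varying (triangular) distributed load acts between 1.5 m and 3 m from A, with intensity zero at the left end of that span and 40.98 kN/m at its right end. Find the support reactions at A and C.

A_x = -26.96 kN, A_y = 11.20 kN, C_y = 32.69 kN

Resultant of the triangular load: ½ × 40.98 × 1.5 = 30.735 kN, acting at 2.5 m from A (one-third of the span from the peak).
Moments about A: C_y·4 − 30·sin26°·4.1 − (½·40.98·1.5)·2.5 = 0 → C_y = 130.757/4 = 32.6893 ≈ 32.69 kN.
ΣF_y = 0: A_y + 32.6893 − 30·sin26° − ½·40.98·1.5 = 0 → A_y = 11.20 kN.
ΣF_x = 0: A_x + 30·cos26° = 0 → A_x = -26.96 kN.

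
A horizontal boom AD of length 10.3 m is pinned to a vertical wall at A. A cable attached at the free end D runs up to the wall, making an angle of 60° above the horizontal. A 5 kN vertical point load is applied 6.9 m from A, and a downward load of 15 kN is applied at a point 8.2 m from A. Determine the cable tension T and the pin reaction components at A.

T = 17.66 kN, A_x = 8.828 kN, A_y = 4.709 kN

ΣM about A: T·sin60°·10.3 − 5·6.9 − 15·8.2 = 0 → T = 157.5/(10.3·0.866025) = 17.6568 ≈ 17.66 kN.
ΣF_x = 0: A_x − T·cos60° = 0 → A_x = 17.6568 × 0.5 = 8.828 kN.
ΣF_y = 0: A_y + T·sin60° − 5 − 15 = 0 → A_y = 20 − 17.6568 × 0.866025 = 4.709 kN.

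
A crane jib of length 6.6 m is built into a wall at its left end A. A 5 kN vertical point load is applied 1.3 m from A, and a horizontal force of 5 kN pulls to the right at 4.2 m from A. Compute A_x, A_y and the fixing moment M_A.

ΣF_x = 0: A_x + 5 = 0 → A_x = -5.000 kN.
ΣF_y = 0: A_y − 5 = 0 → A_y = 5.000 kN.
ΣM about A: M_A − 5·1.3 = 0 → M_A = 6.500 kN·m.

A_x = -5.000 kN, A_y = 5.000 kN, M_A = 6.500 kN·m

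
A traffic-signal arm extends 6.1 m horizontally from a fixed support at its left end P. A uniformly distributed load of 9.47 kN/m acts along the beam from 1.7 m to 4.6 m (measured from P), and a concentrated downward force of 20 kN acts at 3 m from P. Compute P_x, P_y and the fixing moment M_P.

P_x = 0, P_y = 47.46 kN, M_P = 146.5 kN·m

Resultant of the distributed load: 9.47 × 2.9 = 27.463 kN at 3.15 m from P.
ΣF_x = 0: P_x = 0.
ΣF_y = 0: P_y − 9.47·2.9 − 20 = 0 → P_y = 47.46 kN.
ΣM about P: M_P − (9.47·2.9)·3.15 − 20·3 = 0 → M_P = 146.5 kN·m.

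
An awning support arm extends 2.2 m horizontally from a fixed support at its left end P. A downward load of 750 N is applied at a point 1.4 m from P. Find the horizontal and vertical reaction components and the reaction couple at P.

P_x = 0, P_y = 750.0 N, M_P = 1050 N·m

ΣF_x = 0: P_x = 0.
ΣF_y = 0: P_y − 750 = 0 → P_y = 750.0 N.
ΣM about P: M_P − 750·1.4 = 0 → M_P = 1050 N·m.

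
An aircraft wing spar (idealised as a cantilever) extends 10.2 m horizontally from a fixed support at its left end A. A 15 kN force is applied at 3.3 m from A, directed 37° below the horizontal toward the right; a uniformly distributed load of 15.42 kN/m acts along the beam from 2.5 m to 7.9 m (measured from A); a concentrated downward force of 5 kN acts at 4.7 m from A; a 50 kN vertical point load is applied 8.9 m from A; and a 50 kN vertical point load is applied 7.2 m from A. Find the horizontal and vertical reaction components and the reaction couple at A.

A_x = -11.98 kN, A_y = 197.3 kN, M_A = 1291 kN·m

Resultant of the distributed load: 15.42 × 5.4 = 83.268 kN at 5.2 m from A.
ΣF_x = 0: A_x + 15·cos37° = 0 → A_x = -11.98 kN.
ΣF_y = 0: A_y − 15·sin37° − 15.42·5.4 − 5 − 50 − 50 = 0 → A_y = 197.3 kN.
ΣM about A: M_A − 15·sin37°·3.3 − (15.42·5.4)·5.2 − 5·4.7 − 50·8.9 − 50·7.2 = 0 → M_A = 1291 kN·m.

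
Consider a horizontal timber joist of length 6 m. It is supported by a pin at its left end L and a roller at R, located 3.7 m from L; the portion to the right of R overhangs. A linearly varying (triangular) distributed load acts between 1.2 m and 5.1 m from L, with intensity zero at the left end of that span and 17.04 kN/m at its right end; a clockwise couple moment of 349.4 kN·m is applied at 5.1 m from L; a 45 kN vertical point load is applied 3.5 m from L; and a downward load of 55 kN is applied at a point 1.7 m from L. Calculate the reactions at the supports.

Resultant of the triangular load: ½ × 17.04 × 3.9 = 33.228 kN, acting at 3.8 m from L (one-third of the span from the peak).
ΣM about L: R_y·3.7 − (½·17.04·3.9)·3.8 − 349.4 − 45·3.5 − 55·1.7 = 0 → R_y = 726.6664/3.7 = 196.396 ≈ 196.4 kN.
ΣF_y = 0: L_y + 196.396 − ½·17.04·3.9 − 45 − 55 = 0 → L_y = -63.17 kN.
ΣF_x = 0: no horizontal applied forces, so L_x = 0.

L_x = 0, L_y = -63.17 kN, R_y = 196.4 kN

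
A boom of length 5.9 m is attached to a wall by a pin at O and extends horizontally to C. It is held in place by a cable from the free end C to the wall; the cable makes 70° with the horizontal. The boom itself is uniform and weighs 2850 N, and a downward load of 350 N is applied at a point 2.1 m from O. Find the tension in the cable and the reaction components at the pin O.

T = 1649 N, O_x = 564.0 N, O_y = 1650 N

ΣM about O: T·sin70°·5.9 − 2850·2.95 − 350·2.1 = 0 → T = 9142.5/(5.9·0.939693) = 1649.02 ≈ 1649 N.
ΣF_x = 0: O_x − T·cos70° = 0 → O_x = 1649.02 × 0.34202 = 564.0 N.
ΣF_y = 0: O_y + T·sin70° − 2850 − 350 = 0 → O_y = 3200 − 1649.02 × 0.939693 = 1650 N.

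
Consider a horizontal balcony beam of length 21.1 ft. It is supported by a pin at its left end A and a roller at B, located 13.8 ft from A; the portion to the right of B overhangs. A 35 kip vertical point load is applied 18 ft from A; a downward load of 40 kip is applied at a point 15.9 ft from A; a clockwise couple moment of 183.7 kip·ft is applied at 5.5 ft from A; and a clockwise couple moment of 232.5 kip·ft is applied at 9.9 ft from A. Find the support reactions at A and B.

ΣM about A: B_y·13.8 − 35·18 − 40·15.9 − 183.7 − 232.5 = 0 → B_y = 1682.2/13.8 = 121.899 ≈ 121.9 kip.
ΣF_y = 0: A_y + 121.899 − 35 − 40 = 0 → A_y = -46.90 kip.
ΣF_x = 0: no horizontal applied forces, so A_x = 0.

A_x = 0, A_y = -46.90 kip, B_y = 121.9 kip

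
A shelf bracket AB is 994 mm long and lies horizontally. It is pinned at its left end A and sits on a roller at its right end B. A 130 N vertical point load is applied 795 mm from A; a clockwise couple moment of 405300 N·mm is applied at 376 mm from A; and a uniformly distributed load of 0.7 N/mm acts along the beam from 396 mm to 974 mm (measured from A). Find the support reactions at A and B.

A_x = 0, A_y = -255.9 N, B_y = 790.5 N

Resultant of the distributed load: 0.7 × 578 = 404.6 N at 685 mm from A.
ΣM about A: B_y·994 − 130·795 − 405300 − (0.7·578)·685 = 0 → B_y = 785801/994 = 790.544 ≈ 790.5 N.
ΣF_y = 0: A_y + 790.544 − 130 − 0.7·578 = 0 → A_y = -255.9 N.
ΣF_x = 0: no horizontal applied forces, so A_x = 0.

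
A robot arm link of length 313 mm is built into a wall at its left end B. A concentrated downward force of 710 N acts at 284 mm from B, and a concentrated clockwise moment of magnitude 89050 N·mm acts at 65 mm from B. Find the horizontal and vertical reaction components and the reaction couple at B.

B_x = 0, B_y = 710.0 N, M_B = 290700 N·mm

ΣF_x = 0: B_x = 0.
ΣF_y = 0: B_y − 710 = 0 → B_y = 710.0 N.
ΣM about B: M_B − 710·284 − 89050 = 0 → M_B = 290700 N·mm.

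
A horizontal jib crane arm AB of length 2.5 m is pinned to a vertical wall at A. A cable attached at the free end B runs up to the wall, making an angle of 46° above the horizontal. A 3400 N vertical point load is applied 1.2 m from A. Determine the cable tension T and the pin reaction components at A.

T = 2269 N, A_x = 1576 N, A_y = 1768 N

ΣM about A: T·sin46°·2.5 − 3400·1.2 = 0 → T = 4080/(2.5·0.71934) = 2268.75 ≈ 2269 N.
ΣF_x = 0: A_x − T·cos46° = 0 → A_x = 2268.75 × 0.694658 = 1576 N.
ΣF_y = 0: A_y + T·sin46° − 3400 = 0 → A_y = 3400 − 2268.75 × 0.71934 = 1768 N.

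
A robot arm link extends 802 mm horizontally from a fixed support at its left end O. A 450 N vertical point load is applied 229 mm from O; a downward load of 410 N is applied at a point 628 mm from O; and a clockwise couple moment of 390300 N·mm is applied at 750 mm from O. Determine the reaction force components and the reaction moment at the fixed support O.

ΣF_x = 0: O_x = 0.
ΣF_y = 0: O_y − 450 − 410 = 0 → O_y = 860.0 N.
ΣM about O: M_O − 450·229 − 410·628 − 390300 = 0 → M_O = 750800 N·mm.

O_x = 0, O_y = 860.0 N, M_O = 750800 N·mm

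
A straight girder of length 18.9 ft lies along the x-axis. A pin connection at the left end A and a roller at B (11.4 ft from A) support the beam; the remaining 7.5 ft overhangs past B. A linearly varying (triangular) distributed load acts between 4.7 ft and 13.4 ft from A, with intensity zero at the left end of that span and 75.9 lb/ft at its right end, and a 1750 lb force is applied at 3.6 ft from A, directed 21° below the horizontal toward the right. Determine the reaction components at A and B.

Resultant of the triangular load: ½ × 75.9 × 8.7 = 330.165 lb, acting at 10.5 ft from A (one-third of the span from the peak).
ΣM about A: B_y·11.4 − (½·75.9·8.7)·10.5 − 1750·sin21°·3.6 = 0 → B_y = 5724.45/11.4 = 502.145 ≈ 502.1 lb.
ΣF_y = 0: A_y + 502.145 − ½·75.9·8.7 − 1750·sin21° = 0 → A_y = 455.2 lb.
ΣF_x = 0: A_x + 1750·cos21° = 0 → A_x = -1634 lb.

A_x = -1634 lb, A_y = 455.2 lb, B_y = 502.1 lb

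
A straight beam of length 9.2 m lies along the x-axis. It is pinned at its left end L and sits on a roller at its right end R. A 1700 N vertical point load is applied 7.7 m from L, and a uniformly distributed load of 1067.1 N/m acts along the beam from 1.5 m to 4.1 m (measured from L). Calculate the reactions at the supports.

Resultant of the distributed load: 1067.1 × 2.6 = 2774.46 N at 2.8 m from L.
ΣM about L: R_y·9.2 − 1700·7.7 − (1067.1·2.6)·2.8 = 0 → R_y = 20858.488/9.2 = 2267.23 ≈ 2267 N.
ΣF_y = 0: L_y + 2267.23 − 1700 − 1067.1·2.6 = 0 → L_y = 2207 N.
ΣF_x = 0: no horizontal applied forces, so L_x = 0.

L_x = 0, L_y = 2207 N, R_y = 2267 N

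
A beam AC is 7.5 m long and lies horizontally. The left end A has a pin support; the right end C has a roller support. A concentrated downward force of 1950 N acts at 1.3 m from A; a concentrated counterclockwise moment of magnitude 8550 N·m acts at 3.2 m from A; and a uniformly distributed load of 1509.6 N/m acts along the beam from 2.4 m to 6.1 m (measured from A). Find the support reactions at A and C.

Resultant of the distributed load: 1509.6 × 3.7 = 5585.52 N at 4.25 m from A.
Taking moments about A: C_y·7.5 − 1950·1.3 + 8550 − (1509.6·3.7)·4.25 = 0 → C_y = 17723.46/7.5 = 2363.13 ≈ 2363 N.
ΣF_y = 0: A_y + 2363.13 − 1950 − 1509.6·3.7 = 0 → A_y = 5172 N.
ΣF_x = 0: no horizontal applied forces, so A_x = 0.

A_x = 0, A_y = 5172 N, C_y = 2363 N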